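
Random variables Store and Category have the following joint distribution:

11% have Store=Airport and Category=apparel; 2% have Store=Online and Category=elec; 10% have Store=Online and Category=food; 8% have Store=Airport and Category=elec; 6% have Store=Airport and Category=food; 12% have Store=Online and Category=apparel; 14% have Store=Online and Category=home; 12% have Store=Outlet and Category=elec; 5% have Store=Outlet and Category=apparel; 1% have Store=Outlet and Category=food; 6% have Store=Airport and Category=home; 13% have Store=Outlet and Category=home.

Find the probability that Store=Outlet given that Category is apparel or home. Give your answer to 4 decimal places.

0.2951

P(Category=apparel) = 0.11 + 0.05 + 0.12 = 0.28.
P(Category=home) = 0.06 + 0.13 + 0.14 = 0.33.
P(Category ∈ {apparel, home}) = 0.28 + 0.33 = 0.61; P(Store=Outlet, Category ∈ {apparel, home}) = 0.05 + 0.13 = 0.18.
P(Store=Outlet | Category ∈ {apparel, home}) = 0.18/0.61 = 0.2951.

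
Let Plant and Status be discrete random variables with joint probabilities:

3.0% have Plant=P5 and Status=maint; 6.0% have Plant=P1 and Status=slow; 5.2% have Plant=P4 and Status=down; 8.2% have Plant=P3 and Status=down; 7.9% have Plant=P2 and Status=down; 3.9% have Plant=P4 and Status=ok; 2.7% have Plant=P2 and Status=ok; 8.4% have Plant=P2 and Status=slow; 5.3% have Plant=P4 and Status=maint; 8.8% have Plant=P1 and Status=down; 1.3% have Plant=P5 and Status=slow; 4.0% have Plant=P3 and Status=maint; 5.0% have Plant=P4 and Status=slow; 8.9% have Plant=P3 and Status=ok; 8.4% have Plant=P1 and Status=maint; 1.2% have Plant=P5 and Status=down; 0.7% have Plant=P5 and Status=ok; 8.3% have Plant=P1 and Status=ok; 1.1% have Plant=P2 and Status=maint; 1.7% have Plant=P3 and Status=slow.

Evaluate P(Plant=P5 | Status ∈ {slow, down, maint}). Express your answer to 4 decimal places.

0.0728

P(Status=slow) = 0.060 + 0.084 + 0.017 + 0.050 + 0.013 = 0.224.
P(Status=down) = 0.088 + 0.079 + 0.082 + 0.052 + 0.012 = 0.313.
P(Status=maint) = 0.084 + 0.011 + 0.040 + 0.053 + 0.030 = 0.218.
P(Status ∈ {slow, down, maint}) = 0.224 + 0.313 + 0.218 = 0.755; P(Plant=P5, Status ∈ {slow, down, maint}) = 0.013 + 0.012 + 0.030 = 0.055.
P(Plant=P5 | Status ∈ {slow, down, maint}) = 0.055/0.755 = 0.0728.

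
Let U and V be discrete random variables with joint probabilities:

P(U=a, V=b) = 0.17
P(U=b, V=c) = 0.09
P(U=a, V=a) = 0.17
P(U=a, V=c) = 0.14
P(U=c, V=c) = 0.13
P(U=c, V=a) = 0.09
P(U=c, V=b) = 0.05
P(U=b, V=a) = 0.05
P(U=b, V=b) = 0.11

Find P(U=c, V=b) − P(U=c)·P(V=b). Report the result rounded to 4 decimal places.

-0.0391

P(U=c) = 0.09 + 0.05 + 0.13 = 0.27.
P(V=b) = 0.17 + 0.11 + 0.05 = 0.33.
P(U=c, V=b) − P(U=c)P(V=b) = 0.05 − 0.27×0.33 = -0.0391.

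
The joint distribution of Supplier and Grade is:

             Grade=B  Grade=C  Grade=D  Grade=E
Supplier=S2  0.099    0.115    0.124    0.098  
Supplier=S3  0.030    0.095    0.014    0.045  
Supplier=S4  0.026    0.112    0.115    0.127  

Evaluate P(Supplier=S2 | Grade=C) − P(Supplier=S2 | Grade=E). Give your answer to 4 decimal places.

P(Grade=C) = 0.115 + 0.095 + 0.112 = 0.322; P(Supplier=S2 | Grade=C) = 0.115/0.322 = 0.35714.
P(Grade=E) = 0.098 + 0.045 + 0.127 = 0.270; P(Supplier=S2 | Grade=E) = 0.098/0.270 = 0.36296.
Difference = -0.0058.

-0.0058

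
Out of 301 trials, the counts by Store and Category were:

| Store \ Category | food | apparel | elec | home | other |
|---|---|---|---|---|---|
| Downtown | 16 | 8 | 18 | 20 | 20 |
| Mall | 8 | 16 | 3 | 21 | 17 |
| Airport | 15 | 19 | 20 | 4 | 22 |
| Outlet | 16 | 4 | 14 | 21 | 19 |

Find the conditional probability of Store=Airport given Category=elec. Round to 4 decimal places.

Total with Category=elec: 18 + 3 + 20 + 14 = 55.
P(Store=Airport | Category=elec) = 20/55 = 0.3636.

0.3636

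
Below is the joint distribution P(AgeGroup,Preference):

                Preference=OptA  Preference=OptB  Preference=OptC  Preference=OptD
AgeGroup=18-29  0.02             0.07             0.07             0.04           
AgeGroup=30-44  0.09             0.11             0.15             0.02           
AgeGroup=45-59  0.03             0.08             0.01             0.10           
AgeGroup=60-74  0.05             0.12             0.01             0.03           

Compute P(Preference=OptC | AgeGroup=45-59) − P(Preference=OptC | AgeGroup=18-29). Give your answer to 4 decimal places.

P(AgeGroup=45-59) = 0.03 + 0.08 + 0.01 + 0.10 = 0.22; P(Preference=OptC | AgeGroup=45-59) = 0.01/0.22 = 0.04545.
P(AgeGroup=18-29) = 0.02 + 0.07 + 0.07 + 0.04 = 0.20; P(Preference=OptC | AgeGroup=18-29) = 0.07/0.20 = 0.35000.
Difference = -0.3045.

-0.3045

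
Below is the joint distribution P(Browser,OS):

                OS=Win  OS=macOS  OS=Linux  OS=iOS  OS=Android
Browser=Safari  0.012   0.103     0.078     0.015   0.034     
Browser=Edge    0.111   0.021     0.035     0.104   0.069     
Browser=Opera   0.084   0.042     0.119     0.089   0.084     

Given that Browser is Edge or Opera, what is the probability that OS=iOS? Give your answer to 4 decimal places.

0.2546

P(Browser=Edge) = 0.111 + 0.021 + 0.035 + 0.104 + 0.069 = 0.340.
P(Browser=Opera) = 0.084 + 0.042 + 0.119 + 0.089 + 0.084 = 0.418.
P(Browser ∈ {Edge, Opera}) = 0.340 + 0.418 = 0.758; P(OS=iOS, Browser ∈ {Edge, Opera}) = 0.104 + 0.089 = 0.193.
P(OS=iOS | Browser ∈ {Edge, Opera}) = 0.193/0.758 = 0.2546.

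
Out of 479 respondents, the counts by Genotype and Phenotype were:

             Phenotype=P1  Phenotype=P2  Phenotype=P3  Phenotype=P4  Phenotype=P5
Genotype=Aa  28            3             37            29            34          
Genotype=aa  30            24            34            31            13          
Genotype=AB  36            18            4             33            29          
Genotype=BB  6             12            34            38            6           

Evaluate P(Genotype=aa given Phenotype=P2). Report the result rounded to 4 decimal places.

0.4211

Total with Phenotype=P2: 3 + 24 + 18 + 12 = 57.
P(Genotype=aa | Phenotype=P2) = 24/57 = 0.4211.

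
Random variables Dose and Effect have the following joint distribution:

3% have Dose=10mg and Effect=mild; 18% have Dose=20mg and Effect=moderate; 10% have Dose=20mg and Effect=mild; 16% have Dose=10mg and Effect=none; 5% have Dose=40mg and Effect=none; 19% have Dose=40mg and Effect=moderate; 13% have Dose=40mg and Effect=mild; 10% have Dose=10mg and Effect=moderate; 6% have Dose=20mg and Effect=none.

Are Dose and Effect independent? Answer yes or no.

P(Dose=10mg) = 0.29 and P(Effect=none) = 0.27, so their product is 0.0783, but P(Dose=10mg, Effect=none) = 0.16. Since these differ, Dose and Effect are not independent.

no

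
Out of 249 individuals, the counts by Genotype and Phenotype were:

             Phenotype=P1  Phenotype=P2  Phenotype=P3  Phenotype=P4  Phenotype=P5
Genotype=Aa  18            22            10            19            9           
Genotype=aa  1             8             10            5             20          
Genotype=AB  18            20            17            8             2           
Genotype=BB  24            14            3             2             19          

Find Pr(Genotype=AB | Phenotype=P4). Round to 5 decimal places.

0.23529

Total with Phenotype=P4: 19 + 5 + 8 + 2 = 34.
P(Genotype=AB | Phenotype=P4) = 8/34 = 0.23529.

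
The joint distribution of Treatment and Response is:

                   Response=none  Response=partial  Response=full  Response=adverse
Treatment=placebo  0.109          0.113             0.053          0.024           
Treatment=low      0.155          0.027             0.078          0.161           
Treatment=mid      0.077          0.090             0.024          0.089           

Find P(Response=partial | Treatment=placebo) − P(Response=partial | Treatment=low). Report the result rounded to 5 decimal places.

P(Treatment=placebo) = 0.109 + 0.113 + 0.053 + 0.024 = 0.299; P(Response=partial | Treatment=placebo) = 0.113/0.299 = 0.377926.
P(Treatment=low) = 0.155 + 0.027 + 0.078 + 0.161 = 0.421; P(Response=partial | Treatment=low) = 0.027/0.421 = 0.064133.
Difference = 0.31379.

0.31379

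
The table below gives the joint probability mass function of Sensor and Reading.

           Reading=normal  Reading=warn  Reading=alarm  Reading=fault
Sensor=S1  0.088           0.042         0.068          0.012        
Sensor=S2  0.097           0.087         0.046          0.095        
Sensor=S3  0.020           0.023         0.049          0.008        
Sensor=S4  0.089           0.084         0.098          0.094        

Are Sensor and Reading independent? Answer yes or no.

P(Sensor=S2) = 0.325 and P(Reading=alarm) = 0.261, so their product is 0.08483, but P(Sensor=S2, Reading=alarm) = 0.046. Since these differ, Sensor and Reading are not independent.

no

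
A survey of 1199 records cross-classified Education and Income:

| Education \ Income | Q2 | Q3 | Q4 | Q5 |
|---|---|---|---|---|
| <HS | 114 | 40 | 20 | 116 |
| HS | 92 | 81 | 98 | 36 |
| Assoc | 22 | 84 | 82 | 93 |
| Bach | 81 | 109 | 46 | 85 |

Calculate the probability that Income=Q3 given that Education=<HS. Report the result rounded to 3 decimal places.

0.138

Total with Education=<HS: 114 + 40 + 20 + 116 = 290.
P(Income=Q3 | Education=<HS) = 40/290 = 0.138.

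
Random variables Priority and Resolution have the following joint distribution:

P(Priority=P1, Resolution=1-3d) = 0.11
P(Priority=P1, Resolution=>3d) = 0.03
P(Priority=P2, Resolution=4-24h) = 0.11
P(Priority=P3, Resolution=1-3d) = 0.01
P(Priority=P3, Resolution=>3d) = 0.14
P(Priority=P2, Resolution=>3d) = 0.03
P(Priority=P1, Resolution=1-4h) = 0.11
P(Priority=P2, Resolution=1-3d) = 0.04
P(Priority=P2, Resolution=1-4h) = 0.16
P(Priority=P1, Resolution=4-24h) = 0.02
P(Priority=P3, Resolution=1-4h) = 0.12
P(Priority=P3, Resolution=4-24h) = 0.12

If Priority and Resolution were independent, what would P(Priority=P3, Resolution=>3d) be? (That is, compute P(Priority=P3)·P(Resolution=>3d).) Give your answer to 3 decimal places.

0.078

P(Priority=P3) = 0.12 + 0.12 + 0.01 + 0.14 = 0.39.
P(Resolution=>3d) = 0.03 + 0.03 + 0.14 = 0.20.
Product: 0.39 × 0.20 = 0.078.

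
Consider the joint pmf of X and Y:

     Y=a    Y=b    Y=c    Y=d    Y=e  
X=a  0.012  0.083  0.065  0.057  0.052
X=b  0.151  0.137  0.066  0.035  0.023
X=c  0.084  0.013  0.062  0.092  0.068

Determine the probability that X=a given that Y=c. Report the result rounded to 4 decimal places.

0.3368

P(Y=c) = 0.065 + 0.066 + 0.062 = 0.193.
P(X=a | Y=c) = 0.065/0.193 = 0.3368.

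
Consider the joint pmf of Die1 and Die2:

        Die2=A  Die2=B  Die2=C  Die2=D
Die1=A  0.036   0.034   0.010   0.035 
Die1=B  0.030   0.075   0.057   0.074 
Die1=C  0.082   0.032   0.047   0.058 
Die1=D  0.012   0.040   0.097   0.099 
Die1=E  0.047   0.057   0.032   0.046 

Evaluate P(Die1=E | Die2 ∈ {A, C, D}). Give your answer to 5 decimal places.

P(Die2=A) = 0.036 + 0.030 + 0.082 + 0.012 + 0.047 = 0.207.
P(Die2=C) = 0.010 + 0.057 + 0.047 + 0.097 + 0.032 = 0.243.
P(Die2=D) = 0.035 + 0.074 + 0.058 + 0.099 + 0.046 = 0.312.
P(Die2 ∈ {A, C, D}) = 0.207 + 0.243 + 0.312 = 0.762; P(Die1=E, Die2 ∈ {A, C, D}) = 0.047 + 0.032 + 0.046 = 0.125.
P(Die1=E | Die2 ∈ {A, C, D}) = 0.125/0.762 = 0.16404.

0.16404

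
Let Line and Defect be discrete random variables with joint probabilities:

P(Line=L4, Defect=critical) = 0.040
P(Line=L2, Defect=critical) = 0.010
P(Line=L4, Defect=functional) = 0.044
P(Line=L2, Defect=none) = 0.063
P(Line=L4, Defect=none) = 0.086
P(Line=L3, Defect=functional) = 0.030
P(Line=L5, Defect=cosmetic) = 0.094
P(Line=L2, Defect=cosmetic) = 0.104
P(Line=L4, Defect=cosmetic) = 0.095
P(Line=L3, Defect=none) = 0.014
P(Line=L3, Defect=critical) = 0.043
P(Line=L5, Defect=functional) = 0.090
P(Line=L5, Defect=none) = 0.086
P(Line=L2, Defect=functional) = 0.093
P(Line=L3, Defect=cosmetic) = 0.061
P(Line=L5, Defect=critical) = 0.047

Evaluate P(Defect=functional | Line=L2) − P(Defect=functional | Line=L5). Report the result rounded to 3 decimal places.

P(Line=L2) = 0.063 + 0.104 + 0.093 + 0.010 = 0.270; P(Defect=functional | Line=L2) = 0.093/0.270 = 0.3444.
P(Line=L5) = 0.086 + 0.094 + 0.090 + 0.047 = 0.317; P(Defect=functional | Line=L5) = 0.090/0.317 = 0.2839.
Difference = 0.061.

0.061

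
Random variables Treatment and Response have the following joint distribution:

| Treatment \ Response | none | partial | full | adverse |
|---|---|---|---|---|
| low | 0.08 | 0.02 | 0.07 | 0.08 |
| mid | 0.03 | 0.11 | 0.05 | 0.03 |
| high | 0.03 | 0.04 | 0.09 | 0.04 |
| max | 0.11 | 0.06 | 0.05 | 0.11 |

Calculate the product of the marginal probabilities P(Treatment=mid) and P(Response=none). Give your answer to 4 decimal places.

0.0550

P(Treatment=mid) = 0.03 + 0.11 + 0.05 + 0.03 = 0.22.
P(Response=none) = 0.08 + 0.03 + 0.03 + 0.11 = 0.25.
Product: 0.22 × 0.25 = 0.0550.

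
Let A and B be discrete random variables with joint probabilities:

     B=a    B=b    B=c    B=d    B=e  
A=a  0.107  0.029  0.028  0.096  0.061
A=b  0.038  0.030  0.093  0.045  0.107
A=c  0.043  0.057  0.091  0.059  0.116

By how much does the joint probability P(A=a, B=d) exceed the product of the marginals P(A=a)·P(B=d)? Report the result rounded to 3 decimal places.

0.032

P(A=a) = 0.107 + 0.029 + 0.028 + 0.096 + 0.061 = 0.321.
P(B=d) = 0.096 + 0.045 + 0.059 = 0.200.
P(A=a, B=d) − P(A=a)P(B=d) = 0.096 − 0.321×0.200 = 0.032.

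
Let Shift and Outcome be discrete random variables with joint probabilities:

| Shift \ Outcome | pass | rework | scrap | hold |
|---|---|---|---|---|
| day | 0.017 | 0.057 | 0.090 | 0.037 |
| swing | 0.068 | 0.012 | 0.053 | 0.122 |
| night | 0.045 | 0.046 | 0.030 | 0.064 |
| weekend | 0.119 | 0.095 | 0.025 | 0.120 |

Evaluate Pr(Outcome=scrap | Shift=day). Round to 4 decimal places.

0.4478

P(Shift=day) = 0.017 + 0.057 + 0.090 + 0.037 = 0.201.
P(Outcome=scrap | Shift=day) = 0.090/0.201 = 0.4478.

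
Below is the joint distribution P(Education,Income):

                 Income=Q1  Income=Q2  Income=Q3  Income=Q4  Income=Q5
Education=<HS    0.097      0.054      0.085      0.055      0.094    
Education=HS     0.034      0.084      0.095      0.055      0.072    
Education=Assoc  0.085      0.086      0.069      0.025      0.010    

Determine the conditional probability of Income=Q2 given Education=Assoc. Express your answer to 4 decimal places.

P(Education=Assoc) = 0.085 + 0.086 + 0.069 + 0.025 + 0.010 = 0.275.
P(Income=Q2 | Education=Assoc) = 0.086/0.275 = 0.3127.

0.3127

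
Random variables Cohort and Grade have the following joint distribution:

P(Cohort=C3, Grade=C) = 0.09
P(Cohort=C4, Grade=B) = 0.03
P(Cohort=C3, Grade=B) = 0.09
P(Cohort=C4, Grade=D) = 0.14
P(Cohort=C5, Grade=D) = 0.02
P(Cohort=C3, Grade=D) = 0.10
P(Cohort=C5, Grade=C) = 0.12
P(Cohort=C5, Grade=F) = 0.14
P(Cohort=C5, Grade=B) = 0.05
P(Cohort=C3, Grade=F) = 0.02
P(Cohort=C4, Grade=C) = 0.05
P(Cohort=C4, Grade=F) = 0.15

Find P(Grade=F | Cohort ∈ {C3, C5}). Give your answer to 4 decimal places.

0.2540

P(Cohort=C3) = 0.09 + 0.09 + 0.10 + 0.02 = 0.30.
P(Cohort=C5) = 0.05 + 0.12 + 0.02 + 0.14 = 0.33.
P(Cohort ∈ {C3, C5}) = 0.30 + 0.33 = 0.63; P(Grade=F, Cohort ∈ {C3, C5}) = 0.02 + 0.14 = 0.16.
P(Grade=F | Cohort ∈ {C3, C5}) = 0.16/0.63 = 0.2540.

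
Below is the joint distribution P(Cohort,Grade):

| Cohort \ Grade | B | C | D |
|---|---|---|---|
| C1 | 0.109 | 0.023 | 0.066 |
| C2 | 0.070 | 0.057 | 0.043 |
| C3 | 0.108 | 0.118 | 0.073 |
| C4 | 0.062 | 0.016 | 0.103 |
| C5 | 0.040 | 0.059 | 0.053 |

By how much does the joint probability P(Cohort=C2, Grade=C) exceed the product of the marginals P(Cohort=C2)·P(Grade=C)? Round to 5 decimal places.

0.01059

P(Cohort=C2) = 0.070 + 0.057 + 0.043 = 0.170.
P(Grade=C) = 0.023 + 0.057 + 0.118 + 0.016 + 0.059 = 0.273.
P(Cohort=C2, Grade=C) − P(Cohort=C2)P(Grade=C) = 0.057 − 0.170×0.273 = 0.01059.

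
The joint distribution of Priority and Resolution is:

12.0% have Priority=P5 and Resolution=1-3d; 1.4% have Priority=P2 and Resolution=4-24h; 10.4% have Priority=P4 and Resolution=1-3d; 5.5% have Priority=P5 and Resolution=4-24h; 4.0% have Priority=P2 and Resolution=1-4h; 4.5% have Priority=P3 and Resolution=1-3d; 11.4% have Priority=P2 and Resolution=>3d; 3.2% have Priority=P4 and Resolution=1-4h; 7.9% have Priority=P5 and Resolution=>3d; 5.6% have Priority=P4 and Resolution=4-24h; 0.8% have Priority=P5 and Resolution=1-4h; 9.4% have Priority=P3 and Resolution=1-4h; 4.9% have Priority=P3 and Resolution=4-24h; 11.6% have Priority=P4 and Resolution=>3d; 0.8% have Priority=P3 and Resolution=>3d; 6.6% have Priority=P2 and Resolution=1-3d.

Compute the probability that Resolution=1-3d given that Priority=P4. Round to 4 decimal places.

0.3377

P(Priority=P4) = 0.032 + 0.056 + 0.104 + 0.116 = 0.308.
P(Resolution=1-3d | Priority=P4) = 0.104/0.308 = 0.3377.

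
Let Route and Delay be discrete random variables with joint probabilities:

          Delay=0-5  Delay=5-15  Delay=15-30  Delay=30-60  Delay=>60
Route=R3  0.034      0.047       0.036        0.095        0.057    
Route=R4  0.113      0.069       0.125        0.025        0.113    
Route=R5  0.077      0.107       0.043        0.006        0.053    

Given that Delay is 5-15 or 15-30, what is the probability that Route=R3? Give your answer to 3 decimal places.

P(Delay=5-15) = 0.047 + 0.069 + 0.107 = 0.223.
P(Delay=15-30) = 0.036 + 0.125 + 0.043 = 0.204.
P(Delay ∈ {5-15, 15-30}) = 0.223 + 0.204 = 0.427; P(Route=R3, Delay ∈ {5-15, 15-30}) = 0.047 + 0.036 = 0.083.
P(Route=R3 | Delay ∈ {5-15, 15-30}) = 0.083/0.427 = 0.194.

0.194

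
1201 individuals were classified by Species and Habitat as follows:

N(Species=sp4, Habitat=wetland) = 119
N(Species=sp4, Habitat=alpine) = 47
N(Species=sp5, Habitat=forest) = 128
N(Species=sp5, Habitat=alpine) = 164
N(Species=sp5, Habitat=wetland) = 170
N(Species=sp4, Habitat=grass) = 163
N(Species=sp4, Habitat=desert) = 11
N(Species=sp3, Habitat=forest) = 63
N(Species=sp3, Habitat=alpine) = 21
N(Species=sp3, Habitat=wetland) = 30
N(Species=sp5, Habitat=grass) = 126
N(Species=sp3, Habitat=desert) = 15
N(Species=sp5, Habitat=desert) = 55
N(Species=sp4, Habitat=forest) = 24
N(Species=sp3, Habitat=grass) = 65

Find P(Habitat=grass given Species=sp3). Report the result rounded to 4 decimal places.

0.3351

Total with Species=sp3: 63 + 65 + 30 + 15 + 21 = 194.
P(Habitat=grass | Species=sp3) = 65/194 = 0.3351.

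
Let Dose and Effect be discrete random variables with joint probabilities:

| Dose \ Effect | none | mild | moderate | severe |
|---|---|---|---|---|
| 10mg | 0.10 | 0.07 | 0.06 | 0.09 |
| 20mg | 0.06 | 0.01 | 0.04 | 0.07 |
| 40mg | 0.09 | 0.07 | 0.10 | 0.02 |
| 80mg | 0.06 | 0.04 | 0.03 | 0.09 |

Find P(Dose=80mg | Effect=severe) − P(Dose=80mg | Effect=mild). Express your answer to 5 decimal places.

P(Effect=severe) = 0.09 + 0.07 + 0.02 + 0.09 = 0.27; P(Dose=80mg | Effect=severe) = 0.09/0.27 = 0.333333.
P(Effect=mild) = 0.07 + 0.01 + 0.07 + 0.04 = 0.19; P(Dose=80mg | Effect=mild) = 0.04/0.19 = 0.210526.
Difference = 0.12281.

0.12281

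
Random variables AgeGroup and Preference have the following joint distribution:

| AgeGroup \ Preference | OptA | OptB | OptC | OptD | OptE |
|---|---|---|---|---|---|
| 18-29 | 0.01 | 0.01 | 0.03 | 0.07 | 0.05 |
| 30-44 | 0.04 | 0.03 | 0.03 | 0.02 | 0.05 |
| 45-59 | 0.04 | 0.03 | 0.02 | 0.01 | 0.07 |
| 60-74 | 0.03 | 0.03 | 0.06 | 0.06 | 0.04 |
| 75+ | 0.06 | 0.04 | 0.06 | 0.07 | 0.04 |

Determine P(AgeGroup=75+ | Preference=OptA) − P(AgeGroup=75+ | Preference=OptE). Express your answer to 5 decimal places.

0.17333

P(Preference=OptA) = 0.01 + 0.04 + 0.04 + 0.03 + 0.06 = 0.18; P(AgeGroup=75+ | Preference=OptA) = 0.06/0.18 = 0.333333.
P(Preference=OptE) = 0.05 + 0.05 + 0.07 + 0.04 + 0.04 = 0.25; P(AgeGroup=75+ | Preference=OptE) = 0.04/0.25 = 0.160000.
Difference = 0.17333.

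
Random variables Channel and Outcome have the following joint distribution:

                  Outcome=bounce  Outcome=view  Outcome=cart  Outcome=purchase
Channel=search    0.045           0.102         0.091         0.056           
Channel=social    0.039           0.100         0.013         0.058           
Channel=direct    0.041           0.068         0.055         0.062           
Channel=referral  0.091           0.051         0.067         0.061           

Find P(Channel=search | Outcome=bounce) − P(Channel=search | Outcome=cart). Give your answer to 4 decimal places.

-0.1943

P(Outcome=bounce) = 0.045 + 0.039 + 0.041 + 0.091 = 0.216; P(Channel=search | Outcome=bounce) = 0.045/0.216 = 0.20833.
P(Outcome=cart) = 0.091 + 0.013 + 0.055 + 0.067 = 0.226; P(Channel=search | Outcome=cart) = 0.091/0.226 = 0.40265.
Difference = -0.1943.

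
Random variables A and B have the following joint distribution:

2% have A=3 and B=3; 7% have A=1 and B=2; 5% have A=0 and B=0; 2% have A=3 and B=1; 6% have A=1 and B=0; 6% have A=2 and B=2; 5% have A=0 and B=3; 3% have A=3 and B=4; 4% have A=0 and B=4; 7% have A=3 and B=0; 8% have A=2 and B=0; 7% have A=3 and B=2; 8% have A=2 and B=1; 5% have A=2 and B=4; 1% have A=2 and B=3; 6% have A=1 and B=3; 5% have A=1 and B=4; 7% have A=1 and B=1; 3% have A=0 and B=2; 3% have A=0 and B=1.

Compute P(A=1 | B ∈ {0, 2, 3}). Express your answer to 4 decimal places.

0.3016

P(B=0) = 0.05 + 0.06 + 0.08 + 0.07 = 0.26.
P(B=2) = 0.03 + 0.07 + 0.06 + 0.07 = 0.23.
P(B=3) = 0.05 + 0.06 + 0.01 + 0.02 = 0.14.
P(B ∈ {0, 2, 3}) = 0.26 + 0.23 + 0.14 = 0.63; P(A=1, B ∈ {0, 2, 3}) = 0.06 + 0.07 + 0.06 = 0.19.
P(A=1 | B ∈ {0, 2, 3}) = 0.19/0.63 = 0.3016.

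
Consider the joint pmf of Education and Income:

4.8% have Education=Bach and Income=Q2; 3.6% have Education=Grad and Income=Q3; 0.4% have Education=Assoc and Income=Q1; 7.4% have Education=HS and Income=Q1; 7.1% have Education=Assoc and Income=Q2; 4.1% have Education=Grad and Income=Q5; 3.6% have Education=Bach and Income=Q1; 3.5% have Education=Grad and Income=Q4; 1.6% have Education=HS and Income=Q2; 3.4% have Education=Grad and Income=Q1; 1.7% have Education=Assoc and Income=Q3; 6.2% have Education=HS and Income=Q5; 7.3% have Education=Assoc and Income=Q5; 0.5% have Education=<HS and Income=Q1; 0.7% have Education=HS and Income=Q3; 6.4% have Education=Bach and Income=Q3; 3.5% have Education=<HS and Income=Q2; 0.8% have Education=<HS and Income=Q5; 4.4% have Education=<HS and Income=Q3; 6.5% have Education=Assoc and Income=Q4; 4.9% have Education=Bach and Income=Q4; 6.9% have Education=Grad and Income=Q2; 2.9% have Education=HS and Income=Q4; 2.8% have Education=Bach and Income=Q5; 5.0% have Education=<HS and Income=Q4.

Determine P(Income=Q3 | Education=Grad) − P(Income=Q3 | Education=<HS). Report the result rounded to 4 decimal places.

P(Education=Grad) = 0.034 + 0.069 + 0.036 + 0.035 + 0.041 = 0.215; P(Income=Q3 | Education=Grad) = 0.036/0.215 = 0.16744.
P(Education=<HS) = 0.005 + 0.035 + 0.044 + 0.050 + 0.008 = 0.142; P(Income=Q3 | Education=<HS) = 0.044/0.142 = 0.30986.
Difference = -0.1424.

-0.1424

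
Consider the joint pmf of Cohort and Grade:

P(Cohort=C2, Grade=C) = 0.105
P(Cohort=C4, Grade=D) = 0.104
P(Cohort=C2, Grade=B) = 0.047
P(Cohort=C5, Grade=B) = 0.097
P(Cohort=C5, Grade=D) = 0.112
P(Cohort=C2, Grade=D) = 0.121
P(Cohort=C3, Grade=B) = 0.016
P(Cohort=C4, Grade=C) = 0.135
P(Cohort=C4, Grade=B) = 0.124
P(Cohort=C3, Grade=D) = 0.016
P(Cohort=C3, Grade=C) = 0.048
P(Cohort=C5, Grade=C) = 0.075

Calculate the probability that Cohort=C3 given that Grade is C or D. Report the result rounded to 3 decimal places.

P(Grade=C) = 0.105 + 0.048 + 0.135 + 0.075 = 0.363.
P(Grade=D) = 0.121 + 0.016 + 0.104 + 0.112 = 0.353.
P(Grade ∈ {C, D}) = 0.363 + 0.353 = 0.716; P(Cohort=C3, Grade ∈ {C, D}) = 0.048 + 0.016 = 0.064.
P(Cohort=C3 | Grade ∈ {C, D}) = 0.064/0.716 = 0.089.

0.089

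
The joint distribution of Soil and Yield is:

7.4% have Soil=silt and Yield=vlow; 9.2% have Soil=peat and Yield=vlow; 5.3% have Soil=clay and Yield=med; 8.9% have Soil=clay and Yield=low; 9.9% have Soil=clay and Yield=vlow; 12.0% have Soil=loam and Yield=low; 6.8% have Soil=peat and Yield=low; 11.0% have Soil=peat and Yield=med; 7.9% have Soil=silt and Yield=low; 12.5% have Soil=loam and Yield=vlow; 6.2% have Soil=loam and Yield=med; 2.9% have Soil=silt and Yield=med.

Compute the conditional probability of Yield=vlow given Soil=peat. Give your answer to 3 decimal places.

P(Soil=peat) = 0.092 + 0.068 + 0.110 = 0.270.
P(Yield=vlow | Soil=peat) = 0.092/0.270 = 0.341.

0.341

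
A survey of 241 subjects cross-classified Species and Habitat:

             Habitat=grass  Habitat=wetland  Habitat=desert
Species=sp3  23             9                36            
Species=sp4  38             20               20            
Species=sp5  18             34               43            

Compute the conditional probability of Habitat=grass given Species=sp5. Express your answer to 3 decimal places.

0.189

Total with Species=sp5: 18 + 34 + 43 = 95.
P(Habitat=grass | Species=sp5) = 18/95 = 0.189.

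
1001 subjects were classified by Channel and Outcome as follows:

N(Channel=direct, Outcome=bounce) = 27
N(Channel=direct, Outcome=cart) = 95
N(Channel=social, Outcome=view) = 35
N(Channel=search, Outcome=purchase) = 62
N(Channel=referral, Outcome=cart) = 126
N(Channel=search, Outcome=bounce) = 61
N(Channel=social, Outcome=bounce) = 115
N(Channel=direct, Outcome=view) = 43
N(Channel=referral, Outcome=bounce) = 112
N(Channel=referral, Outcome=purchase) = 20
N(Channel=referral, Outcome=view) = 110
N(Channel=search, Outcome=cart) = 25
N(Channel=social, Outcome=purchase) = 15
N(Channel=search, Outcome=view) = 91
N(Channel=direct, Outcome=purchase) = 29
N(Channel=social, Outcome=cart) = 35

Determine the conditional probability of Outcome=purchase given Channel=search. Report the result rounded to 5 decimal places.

0.25941

Total with Channel=search: 61 + 91 + 25 + 62 = 239.
P(Outcome=purchase | Channel=search) = 62/239 = 0.25941.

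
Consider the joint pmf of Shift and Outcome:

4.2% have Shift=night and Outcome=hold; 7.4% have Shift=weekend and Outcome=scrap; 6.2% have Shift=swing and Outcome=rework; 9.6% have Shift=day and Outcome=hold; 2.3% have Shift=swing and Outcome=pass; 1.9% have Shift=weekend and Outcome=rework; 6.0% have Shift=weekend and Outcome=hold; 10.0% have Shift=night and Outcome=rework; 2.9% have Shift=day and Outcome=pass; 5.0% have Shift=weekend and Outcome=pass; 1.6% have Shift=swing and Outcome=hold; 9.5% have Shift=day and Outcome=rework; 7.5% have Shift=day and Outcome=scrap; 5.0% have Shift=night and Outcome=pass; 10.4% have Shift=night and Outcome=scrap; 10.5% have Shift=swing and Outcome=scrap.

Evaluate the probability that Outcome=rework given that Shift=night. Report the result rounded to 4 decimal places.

P(Shift=night) = 0.050 + 0.100 + 0.104 + 0.042 = 0.296.
P(Outcome=rework | Shift=night) = 0.100/0.296 = 0.3378.

0.3378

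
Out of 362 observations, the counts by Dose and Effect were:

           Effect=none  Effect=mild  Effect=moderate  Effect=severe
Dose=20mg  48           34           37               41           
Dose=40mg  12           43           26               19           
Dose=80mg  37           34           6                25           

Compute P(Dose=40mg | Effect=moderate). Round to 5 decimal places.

Total with Effect=moderate: 37 + 26 + 6 = 69.
P(Dose=40mg | Effect=moderate) = 26/69 = 0.37681.

0.37681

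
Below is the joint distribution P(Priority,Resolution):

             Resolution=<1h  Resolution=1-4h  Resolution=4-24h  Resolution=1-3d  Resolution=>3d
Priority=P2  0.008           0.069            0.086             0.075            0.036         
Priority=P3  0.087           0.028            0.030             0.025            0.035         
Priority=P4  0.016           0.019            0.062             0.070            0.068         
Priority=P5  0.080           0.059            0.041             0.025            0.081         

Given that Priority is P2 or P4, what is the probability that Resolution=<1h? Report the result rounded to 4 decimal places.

P(Priority=P2) = 0.008 + 0.069 + 0.086 + 0.075 + 0.036 = 0.274.
P(Priority=P4) = 0.016 + 0.019 + 0.062 + 0.070 + 0.068 = 0.235.
P(Priority ∈ {P2, P4}) = 0.274 + 0.235 = 0.509; P(Resolution=<1h, Priority ∈ {P2, P4}) = 0.008 + 0.016 = 0.024.
P(Resolution=<1h | Priority ∈ {P2, P4}) = 0.024/0.509 = 0.0472.

0.0472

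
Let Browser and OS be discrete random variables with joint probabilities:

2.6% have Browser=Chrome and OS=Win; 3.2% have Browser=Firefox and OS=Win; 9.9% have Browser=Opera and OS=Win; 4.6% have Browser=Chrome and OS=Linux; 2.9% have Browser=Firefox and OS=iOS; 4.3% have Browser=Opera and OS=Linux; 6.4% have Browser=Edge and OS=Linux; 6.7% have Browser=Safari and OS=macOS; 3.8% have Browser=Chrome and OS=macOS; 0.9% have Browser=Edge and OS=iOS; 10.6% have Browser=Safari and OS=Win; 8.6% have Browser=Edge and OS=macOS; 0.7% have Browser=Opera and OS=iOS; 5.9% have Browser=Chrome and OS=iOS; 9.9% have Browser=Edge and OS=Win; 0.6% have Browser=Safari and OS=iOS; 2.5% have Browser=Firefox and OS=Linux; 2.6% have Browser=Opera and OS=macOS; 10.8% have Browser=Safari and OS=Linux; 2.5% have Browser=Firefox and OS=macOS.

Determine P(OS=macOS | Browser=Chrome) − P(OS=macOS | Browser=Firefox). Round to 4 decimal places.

P(Browser=Chrome) = 0.026 + 0.038 + 0.046 + 0.059 = 0.169; P(OS=macOS | Browser=Chrome) = 0.038/0.169 = 0.22485.
P(Browser=Firefox) = 0.032 + 0.025 + 0.025 + 0.029 = 0.111; P(OS=macOS | Browser=Firefox) = 0.025/0.111 = 0.22523.
Difference = -0.0004.

-0.0004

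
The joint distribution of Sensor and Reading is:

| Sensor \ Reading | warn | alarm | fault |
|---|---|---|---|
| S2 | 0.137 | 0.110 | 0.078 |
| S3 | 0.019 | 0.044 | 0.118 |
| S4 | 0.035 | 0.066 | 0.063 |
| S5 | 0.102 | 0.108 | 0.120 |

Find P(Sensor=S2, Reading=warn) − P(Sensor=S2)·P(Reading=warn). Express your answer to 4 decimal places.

0.0418

P(Sensor=S2) = 0.137 + 0.110 + 0.078 = 0.325.
P(Reading=warn) = 0.137 + 0.019 + 0.035 + 0.102 = 0.293.
P(Sensor=S2, Reading=warn) − P(Sensor=S2)P(Reading=warn) = 0.137 − 0.325×0.293 = 0.0418.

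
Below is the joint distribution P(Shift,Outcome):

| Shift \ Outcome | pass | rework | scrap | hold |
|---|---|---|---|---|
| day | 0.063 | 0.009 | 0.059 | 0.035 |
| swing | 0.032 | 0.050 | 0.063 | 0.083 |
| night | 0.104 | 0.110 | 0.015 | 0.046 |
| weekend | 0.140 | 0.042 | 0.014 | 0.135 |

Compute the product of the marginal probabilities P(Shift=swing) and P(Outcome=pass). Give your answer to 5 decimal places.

0.07729

P(Shift=swing) = 0.032 + 0.050 + 0.063 + 0.083 = 0.228.
P(Outcome=pass) = 0.063 + 0.032 + 0.104 + 0.140 = 0.339.
Product: 0.228 × 0.339 = 0.07729.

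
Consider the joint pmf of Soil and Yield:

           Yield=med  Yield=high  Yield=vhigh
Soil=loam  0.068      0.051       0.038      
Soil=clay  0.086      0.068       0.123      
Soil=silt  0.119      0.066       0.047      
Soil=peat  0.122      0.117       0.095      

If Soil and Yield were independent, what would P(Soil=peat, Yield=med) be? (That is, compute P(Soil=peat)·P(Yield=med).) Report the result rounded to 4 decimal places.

P(Soil=peat) = 0.122 + 0.117 + 0.095 = 0.334.
P(Yield=med) = 0.068 + 0.086 + 0.119 + 0.122 = 0.395.
Product: 0.334 × 0.395 = 0.1319.

0.1319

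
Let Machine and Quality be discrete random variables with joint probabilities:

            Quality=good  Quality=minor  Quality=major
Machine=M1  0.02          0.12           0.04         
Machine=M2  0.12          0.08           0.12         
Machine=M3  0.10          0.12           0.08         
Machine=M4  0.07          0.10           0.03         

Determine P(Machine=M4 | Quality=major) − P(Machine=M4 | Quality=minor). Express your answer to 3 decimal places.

-0.127

P(Quality=major) = 0.04 + 0.12 + 0.08 + 0.03 = 0.27; P(Machine=M4 | Quality=major) = 0.03/0.27 = 0.1111.
P(Quality=minor) = 0.12 + 0.08 + 0.12 + 0.10 = 0.42; P(Machine=M4 | Quality=minor) = 0.10/0.42 = 0.2381.
Difference = -0.127.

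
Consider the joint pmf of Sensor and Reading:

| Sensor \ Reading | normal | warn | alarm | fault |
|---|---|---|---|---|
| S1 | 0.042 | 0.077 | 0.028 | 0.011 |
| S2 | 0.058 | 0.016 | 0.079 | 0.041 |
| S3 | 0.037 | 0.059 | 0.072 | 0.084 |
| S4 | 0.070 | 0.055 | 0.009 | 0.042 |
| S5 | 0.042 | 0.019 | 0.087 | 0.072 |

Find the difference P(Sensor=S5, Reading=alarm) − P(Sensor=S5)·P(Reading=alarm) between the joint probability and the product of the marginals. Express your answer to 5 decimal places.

P(Sensor=S5) = 0.042 + 0.019 + 0.087 + 0.072 = 0.220.
P(Reading=alarm) = 0.028 + 0.079 + 0.072 + 0.009 + 0.087 = 0.275.
P(Sensor=S5, Reading=alarm) − P(Sensor=S5)P(Reading=alarm) = 0.087 − 0.220×0.275 = 0.02650.

0.02650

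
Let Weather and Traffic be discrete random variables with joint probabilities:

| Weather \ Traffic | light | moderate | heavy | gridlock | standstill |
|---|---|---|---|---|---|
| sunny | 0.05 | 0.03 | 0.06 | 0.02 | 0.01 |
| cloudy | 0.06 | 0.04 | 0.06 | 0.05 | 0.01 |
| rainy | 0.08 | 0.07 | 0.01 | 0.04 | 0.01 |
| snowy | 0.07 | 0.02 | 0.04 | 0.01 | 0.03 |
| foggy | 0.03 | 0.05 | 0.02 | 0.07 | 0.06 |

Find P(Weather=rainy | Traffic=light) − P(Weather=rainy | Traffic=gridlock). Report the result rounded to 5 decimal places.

P(Traffic=light) = 0.05 + 0.06 + 0.08 + 0.07 + 0.03 = 0.29; P(Weather=rainy | Traffic=light) = 0.08/0.29 = 0.275862.
P(Traffic=gridlock) = 0.02 + 0.05 + 0.04 + 0.01 + 0.07 = 0.19; P(Weather=rainy | Traffic=gridlock) = 0.04/0.19 = 0.210526.
Difference = 0.06534.

0.06534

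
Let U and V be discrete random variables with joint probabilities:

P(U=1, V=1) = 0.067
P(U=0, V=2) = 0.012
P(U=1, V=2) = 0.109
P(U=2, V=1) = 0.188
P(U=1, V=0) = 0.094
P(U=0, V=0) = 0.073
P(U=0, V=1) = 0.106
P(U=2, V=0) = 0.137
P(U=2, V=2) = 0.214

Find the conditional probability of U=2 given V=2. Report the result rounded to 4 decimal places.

0.6388

P(V=2) = 0.012 + 0.109 + 0.214 = 0.335.
P(U=2 | V=2) = 0.214/0.335 = 0.6388.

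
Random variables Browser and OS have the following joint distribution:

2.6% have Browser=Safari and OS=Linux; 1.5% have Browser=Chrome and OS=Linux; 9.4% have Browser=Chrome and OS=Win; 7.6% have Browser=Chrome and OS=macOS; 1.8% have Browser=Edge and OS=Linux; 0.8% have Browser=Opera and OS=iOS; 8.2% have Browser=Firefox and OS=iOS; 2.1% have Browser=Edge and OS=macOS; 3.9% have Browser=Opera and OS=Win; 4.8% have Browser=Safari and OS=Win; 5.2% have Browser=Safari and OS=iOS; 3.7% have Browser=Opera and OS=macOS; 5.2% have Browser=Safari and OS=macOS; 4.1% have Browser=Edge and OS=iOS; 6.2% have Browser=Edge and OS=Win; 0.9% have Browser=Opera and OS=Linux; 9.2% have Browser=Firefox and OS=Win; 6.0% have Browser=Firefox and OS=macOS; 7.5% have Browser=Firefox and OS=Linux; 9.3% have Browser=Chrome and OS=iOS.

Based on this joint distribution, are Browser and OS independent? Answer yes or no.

no

P(Browser=Firefox) = 0.309 and P(OS=Linux) = 0.143, so their product is 0.04419, but P(Browser=Firefox, OS=Linux) = 0.075. Since these differ, Browser and OS are not independent.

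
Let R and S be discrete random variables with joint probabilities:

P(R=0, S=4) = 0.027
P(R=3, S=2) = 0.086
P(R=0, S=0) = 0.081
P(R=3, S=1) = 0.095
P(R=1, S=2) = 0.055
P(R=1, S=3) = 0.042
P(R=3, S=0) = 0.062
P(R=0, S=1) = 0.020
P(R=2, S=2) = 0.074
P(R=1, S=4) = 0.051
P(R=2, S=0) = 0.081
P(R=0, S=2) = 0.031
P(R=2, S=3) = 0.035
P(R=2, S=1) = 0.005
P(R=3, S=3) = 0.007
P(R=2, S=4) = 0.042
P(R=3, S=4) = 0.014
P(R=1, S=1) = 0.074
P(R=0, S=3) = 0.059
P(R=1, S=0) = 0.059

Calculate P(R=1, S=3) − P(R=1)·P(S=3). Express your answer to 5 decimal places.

0.00182

P(R=1) = 0.059 + 0.074 + 0.055 + 0.042 + 0.051 = 0.281.
P(S=3) = 0.059 + 0.042 + 0.035 + 0.007 = 0.143.
P(R=1, S=3) − P(R=1)P(S=3) = 0.042 − 0.281×0.143 = 0.00182.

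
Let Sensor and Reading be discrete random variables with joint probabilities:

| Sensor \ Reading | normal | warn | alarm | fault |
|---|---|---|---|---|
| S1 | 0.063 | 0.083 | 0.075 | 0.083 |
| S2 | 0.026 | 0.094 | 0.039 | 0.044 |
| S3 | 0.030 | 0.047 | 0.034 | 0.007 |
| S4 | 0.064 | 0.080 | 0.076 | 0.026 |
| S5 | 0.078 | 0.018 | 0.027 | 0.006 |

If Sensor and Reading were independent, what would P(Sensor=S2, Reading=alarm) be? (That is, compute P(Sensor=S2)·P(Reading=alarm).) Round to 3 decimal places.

P(Sensor=S2) = 0.026 + 0.094 + 0.039 + 0.044 = 0.203.
P(Reading=alarm) = 0.075 + 0.039 + 0.034 + 0.076 + 0.027 = 0.251.
Product: 0.203 × 0.251 = 0.051.

0.051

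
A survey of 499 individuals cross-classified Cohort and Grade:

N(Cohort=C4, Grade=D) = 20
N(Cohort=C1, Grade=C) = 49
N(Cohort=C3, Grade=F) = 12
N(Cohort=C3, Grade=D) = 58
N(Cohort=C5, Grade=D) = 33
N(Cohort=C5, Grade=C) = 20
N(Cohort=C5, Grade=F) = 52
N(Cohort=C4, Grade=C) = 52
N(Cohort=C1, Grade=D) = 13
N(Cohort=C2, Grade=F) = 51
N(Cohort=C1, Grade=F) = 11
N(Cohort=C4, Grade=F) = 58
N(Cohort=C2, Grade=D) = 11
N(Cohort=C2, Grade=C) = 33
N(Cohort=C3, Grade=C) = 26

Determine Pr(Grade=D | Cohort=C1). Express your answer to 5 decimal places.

Total with Cohort=C1: 49 + 13 + 11 = 73.
P(Grade=D | Cohort=C1) = 13/73 = 0.17808.

0.17808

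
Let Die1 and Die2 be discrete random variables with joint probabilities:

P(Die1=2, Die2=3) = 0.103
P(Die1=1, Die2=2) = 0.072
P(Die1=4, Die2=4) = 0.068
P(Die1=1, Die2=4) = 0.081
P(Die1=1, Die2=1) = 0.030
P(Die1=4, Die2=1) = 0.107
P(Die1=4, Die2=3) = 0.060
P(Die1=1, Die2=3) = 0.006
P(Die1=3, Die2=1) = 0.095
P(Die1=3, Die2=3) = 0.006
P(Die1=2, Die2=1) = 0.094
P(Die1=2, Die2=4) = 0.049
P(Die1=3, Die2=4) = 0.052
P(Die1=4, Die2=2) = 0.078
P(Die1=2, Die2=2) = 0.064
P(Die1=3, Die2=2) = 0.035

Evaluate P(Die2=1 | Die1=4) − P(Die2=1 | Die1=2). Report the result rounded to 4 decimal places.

P(Die1=4) = 0.107 + 0.078 + 0.060 + 0.068 = 0.313; P(Die2=1 | Die1=4) = 0.107/0.313 = 0.34185.
P(Die1=2) = 0.094 + 0.064 + 0.103 + 0.049 = 0.310; P(Die2=1 | Die1=2) = 0.094/0.310 = 0.30323.
Difference = 0.0386.

0.0386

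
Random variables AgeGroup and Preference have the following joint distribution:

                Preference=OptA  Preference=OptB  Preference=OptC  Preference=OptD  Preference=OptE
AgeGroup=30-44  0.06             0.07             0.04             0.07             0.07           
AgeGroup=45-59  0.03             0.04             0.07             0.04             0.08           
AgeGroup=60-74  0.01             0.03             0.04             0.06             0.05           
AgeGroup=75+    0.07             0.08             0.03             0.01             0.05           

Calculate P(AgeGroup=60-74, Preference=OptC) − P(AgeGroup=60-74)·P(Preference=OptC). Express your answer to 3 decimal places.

0.006

P(AgeGroup=60-74) = 0.01 + 0.03 + 0.04 + 0.06 + 0.05 = 0.19.
P(Preference=OptC) = 0.04 + 0.07 + 0.04 + 0.03 = 0.18.
P(AgeGroup=60-74, Preference=OptC) − P(AgeGroup=60-74)P(Preference=OptC) = 0.04 − 0.19×0.18 = 0.006.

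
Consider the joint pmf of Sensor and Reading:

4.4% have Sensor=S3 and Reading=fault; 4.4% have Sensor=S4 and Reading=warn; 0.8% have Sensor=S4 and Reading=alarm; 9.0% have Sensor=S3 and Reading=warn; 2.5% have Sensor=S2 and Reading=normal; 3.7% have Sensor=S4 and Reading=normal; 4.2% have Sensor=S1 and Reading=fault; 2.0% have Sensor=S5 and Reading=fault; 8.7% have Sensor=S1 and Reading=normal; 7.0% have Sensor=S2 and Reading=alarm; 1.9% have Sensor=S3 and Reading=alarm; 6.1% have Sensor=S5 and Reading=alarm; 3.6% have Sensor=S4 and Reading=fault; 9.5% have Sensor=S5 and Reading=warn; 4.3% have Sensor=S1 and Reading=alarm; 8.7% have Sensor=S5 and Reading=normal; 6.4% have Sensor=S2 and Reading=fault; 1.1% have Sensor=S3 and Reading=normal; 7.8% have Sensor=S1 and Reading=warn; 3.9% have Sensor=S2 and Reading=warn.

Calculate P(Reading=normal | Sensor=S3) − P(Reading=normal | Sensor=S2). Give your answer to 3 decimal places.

P(Sensor=S3) = 0.011 + 0.090 + 0.019 + 0.044 = 0.164; P(Reading=normal | Sensor=S3) = 0.011/0.164 = 0.0671.
P(Sensor=S2) = 0.025 + 0.039 + 0.070 + 0.064 = 0.198; P(Reading=normal | Sensor=S2) = 0.025/0.198 = 0.1263.
Difference = -0.059.

-0.059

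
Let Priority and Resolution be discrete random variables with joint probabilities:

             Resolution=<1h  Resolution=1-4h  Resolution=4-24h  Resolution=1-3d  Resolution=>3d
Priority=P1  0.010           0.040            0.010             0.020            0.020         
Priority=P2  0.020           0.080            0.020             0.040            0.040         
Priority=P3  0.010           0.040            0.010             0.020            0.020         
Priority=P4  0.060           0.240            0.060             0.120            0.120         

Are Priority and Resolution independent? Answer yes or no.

Every cell satisfies P(Priority,Resolution) = P(Priority)·P(Resolution). For instance P(Priority=P4) = 0.600, P(Resolution=<1h) = 0.100, and 0.600×0.100 = 0.060 matches the joint entry. So Priority and Resolution are independent.

yes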